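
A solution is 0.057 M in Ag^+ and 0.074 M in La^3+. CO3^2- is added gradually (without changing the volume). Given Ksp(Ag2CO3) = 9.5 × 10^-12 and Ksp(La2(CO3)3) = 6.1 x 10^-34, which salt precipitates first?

La2(CO3)3

Each salt begins to precipitate when Q = Ksp, i.e. when [CO3^2-] reaches its threshold.
For Ag2CO3: 9.5 × 10^-12 = (0.057)^2 × [CO3^2-]  ⇒  [CO3^2-] = 2.9 × 10^-9 M.
For La2(CO3)3: 6.1 x 10^-34 = (0.074)^2 × [CO3^2-]^3  ⇒  [CO3^2-] = 4.8 x 10^-11 M.
The salt with the lower threshold [CO3^2-] precipitates first: La2(CO3)3.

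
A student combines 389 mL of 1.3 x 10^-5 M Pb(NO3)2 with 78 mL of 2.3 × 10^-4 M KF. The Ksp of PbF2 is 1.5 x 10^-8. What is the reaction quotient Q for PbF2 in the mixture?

Total volume = 389 + 78 = 467 mL.
[Pb^2+] = 1.3 × 10^-5 × (389/467) = 1.08 x 10^-5 M
[F^-] = 2.3 × 10^-4 × (78/467) = 3.84 x 10^-5 M
PbF2(s) ⇌ Pb^2+(aq) + 2 F^-(aq), so Q = [Pb^2+][F^-]^2
Q = (1.08 x 10^-5)(3.84 × 10^-5)^2 = 1.6 x 10^-14
Q < Ksp, so no precipitate of PbF2 forms.

Q ≈ 1.6 × 10^-14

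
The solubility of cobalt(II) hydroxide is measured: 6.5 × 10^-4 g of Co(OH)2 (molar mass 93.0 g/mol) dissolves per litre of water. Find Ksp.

Molar solubility s = (6.5 × 10^-4 g/L) / (93.0 g/mol) = 6.99 x 10^-6 M.
Co(OH)2(s) ⇌ Co^2+(aq) + 2 OH^-(aq)
Let s = molar solubility. Then [Co^2+] = s and [OH^-] = 2s.
Ksp = [Co^2+][OH^-]^2
Substituting: Ksp = s(2s)^2 = 4s^3
Ksp = 4 × (6.99 × 10^-6)^3 = 1.4 x 10^-15

Ksp ≈ 1.4 × 10^-15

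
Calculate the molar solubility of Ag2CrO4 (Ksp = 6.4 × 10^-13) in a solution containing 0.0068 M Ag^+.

Ag2CrO4(s) <=> 2 Ag^+(aq) + CrO4^2-(aq)
Ksp = [Ag^+]^2[CrO4^2-]
Let s = moles of Ag2CrO4 that dissolve per litre. [Ag^+] = 0.0068 + 2s ≈ 0.0068, [CrO4^2-] = s (since the Ag^+ already present dominates).
Ksp ≈ (0.0068)^2 × s
s = 1.4 x 10^-8 M
Check: 2s = 2.8 x 10^-8 ≪ 0.0068, so the approximation is valid.

1.4 x 10^-8 M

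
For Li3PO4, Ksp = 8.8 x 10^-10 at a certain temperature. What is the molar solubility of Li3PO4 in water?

2.4e-3 M

Li3PO4(s) <=> 3 Li^+(aq) + PO4^3-(aq)
Ksp = [Li^+]^3[PO4^3-]
Let s = molar solubility. Then [Li^+] = 3s and [PO4^3-] = s.
So Ksp = (3s)^3 × s = 27s^4
Solving, s = (8.8 x 10^-10/27)^(1/4) = 2.4 × 10^-3 M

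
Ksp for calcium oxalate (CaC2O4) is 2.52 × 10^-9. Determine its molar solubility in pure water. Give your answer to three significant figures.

CaC2O4(s) ⇌ Ca^2+(aq) + C2O4^2-(aq)
Ksp = [Ca^2+][C2O4^2-]
With molar solubility s: [Ca^2+] = s, [C2O4^2-] = s.
Ksp = (s)(s) = s^2
s = √(2.52 × 10^-9) = 5.02 × 10^-5 M

5.02e-5 M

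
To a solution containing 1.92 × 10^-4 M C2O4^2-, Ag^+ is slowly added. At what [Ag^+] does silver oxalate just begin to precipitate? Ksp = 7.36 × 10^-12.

Ag2C2O4(s) <=> 2 Ag^+(aq) + C2O4^2-(aq)
Ksp = [Ag^+]^2[C2O4^2-]
Precipitation begins when Q = Ksp. With [C2O4^2-] = 1.92 × 10^-4 M:
7.36 × 10^-12 = (1.92 × 10^-4) × [Ag^+]^2
[Ag^+] = (7.36 × 10^-12 / 1.92 x 10^-4)^(1/2) = 1.96 x 10^-4 M

[Ag^+] = 1.96 x 10^-4 M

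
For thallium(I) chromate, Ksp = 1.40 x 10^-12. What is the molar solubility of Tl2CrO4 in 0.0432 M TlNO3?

Tl2CrO4(s) ⇌ 2 Tl^+(aq) + CrO4^2-(aq)
Ksp = [Tl^+]^2[CrO4^2-]
If s mol/L dissolves here, [Tl^+] = 0.0432 + 2s ≈ 0.0432, [CrO4^2-] = s (Ksp is small, so little additional dissolves).
Ksp ≈ (0.0432)^2 × s
s = 7.50 × 10^-10 M
Check: 2s = 1.5 × 10^-9 ≪ 0.0432, so the approximation is valid.

7.50 × 10^-10 M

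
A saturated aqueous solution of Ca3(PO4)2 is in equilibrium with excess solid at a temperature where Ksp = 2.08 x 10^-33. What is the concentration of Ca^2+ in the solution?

[Ca^2+] ≈ 3.42 × 10^-7 M

Ca3(PO4)2(s) ⇌ 3 Ca^2+ + 2 PO4^3-
Ksp = [Ca^2+]^3[PO4^3-]^2
If s mol/L of Ca3(PO4)2 dissolves, [Ca^2+] = 3s and [PO4^3-] = 2s.
Ksp = (3s)^3(2s)^2 = 108s^5
s^5 = 2.08 x 10^-33 / 108, so s = 1.140 × 10^-7 M
[Ca^2+] = 3s = 3.42 × 10^-7 M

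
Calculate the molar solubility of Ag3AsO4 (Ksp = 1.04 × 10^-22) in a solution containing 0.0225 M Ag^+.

Ag3AsO4(s) <=> 3 Ag^+ + AsO4^3-
Ksp = [Ag^+]^3[AsO4^3-]
Let s be the molar solubility in this solution. [Ag^+] = 0.0225 + 3s ≈ 0.0225, [AsO4^3-] = s (Ksp is small, so little additional dissolves).
Ksp ≈ (0.0225)^3 × s
s = 9.13 × 10^-18 M
Check: 3s = 2.7 x 10^-17 ≪ 0.0225, so the approximation is valid.

s ≈ 9.13e-18 M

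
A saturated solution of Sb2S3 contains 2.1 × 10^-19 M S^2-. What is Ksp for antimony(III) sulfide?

Sb2S3(s) <=> 2 Sb^3+(aq) + 3 S^2-(aq)
Stoichiometry gives [Sb^3+] = (2/3)[S^2-] = 1.40 × 10^-19 M.
Ksp = [Sb^3+]^2[S^2-]^3
Ksp = (1.40 × 10^-19)^2 × (2.1 × 10^-19)^3 = 1.8 × 10^-94

Ksp = 1.8 × 10^-94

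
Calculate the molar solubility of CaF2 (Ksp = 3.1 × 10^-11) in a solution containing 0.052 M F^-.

1.1 × 10^-8 M

CaF2(s) ⇌ Ca^2+(aq) + 2 F^-(aq)
Ksp = [Ca^2+][F^-]^2
If s mol/L dissolves here, [Ca^2+] = s, [F^-] = 0.052 + 2s ≈ 0.052 (since the F^- already present dominates).
Ksp ≈ s × (0.052)^2
s = 1.1 × 10^-8 M
Check: 2s = 2.3 × 10^-8 ≪ 0.052, so the approximation is valid.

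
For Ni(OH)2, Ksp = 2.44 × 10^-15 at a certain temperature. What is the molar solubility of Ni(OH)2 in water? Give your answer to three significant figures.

s ≈ 8.48 x 10^-6 M

Ni(OH)2(s) <=> Ni^2+ + 2 OH^-
Ksp = [Ni^2+][OH^-]^2
Let s = molar solubility. Then [Ni^2+] = s and [OH^-] = 2s.
Ksp = s(2s)^2 = 4s^3
Solving, s = (2.44 × 10^-15/4)^(1/3) = 8.48 x 10^-6 M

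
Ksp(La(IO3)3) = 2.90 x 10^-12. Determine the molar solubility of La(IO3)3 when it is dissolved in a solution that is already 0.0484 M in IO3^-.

s ≈ 2.56e-8 M

La(IO3)3(s) <=> La^3+ + 3 IO3^-
Ksp = [La^3+][IO3^-]^3
Let s be the molar solubility in this solution. [La^3+] = s, [IO3^-] = 0.0484 + 3s ≈ 0.0484 (common-ion effect: IO3^- is already 0.0484 M).
Ksp ≈ s × (0.0484)^3
s = 2.56 x 10^-8 M
Check: 3s = 7.7 × 10^-8 ≪ 0.0484, so the approximation is valid.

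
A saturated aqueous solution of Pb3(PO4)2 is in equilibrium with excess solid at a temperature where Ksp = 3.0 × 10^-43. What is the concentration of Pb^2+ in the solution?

Pb3(PO4)2(s) <=> 3 Pb^2+(aq) + 2 PO4^3-(aq)
Ksp = [Pb^2+]^3[PO4^3-]^2
Let s = molar solubility. Then [Pb^2+] = 3s and [PO4^3-] = 2s.
So Ksp = (3s)^3 × (2s)^2 = 108s^5
s = (3.0 × 10^-43 / 108)^(1/5) = 1.23 × 10^-9 M
[Pb^2+] = 3s = 3.7 × 10^-9 M

[Pb^2+] ≈ 3.7e-9 M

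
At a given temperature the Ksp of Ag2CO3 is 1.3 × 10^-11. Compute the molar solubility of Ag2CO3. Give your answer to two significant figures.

Ag2CO3(s) ⇌ 2 Ag^+(aq) + CO3^2-(aq)
Ksp = [Ag^+]^2[CO3^2-]
With molar solubility s: [Ag^+] = 2s, [CO3^2-] = s.
So Ksp = (2s)^2 × s = 4s^3
s^3 = 1.3 × 10^-11 / 4, so s = 1.5 × 10^-4 M

s = 1.5 x 10^-4 M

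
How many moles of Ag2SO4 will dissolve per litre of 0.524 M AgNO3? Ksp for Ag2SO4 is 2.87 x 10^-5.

Ag2SO4(s) <=> 2 Ag^+ + SO4^2-
Ksp = [Ag^+]^2[SO4^2-]
Let s be the molar solubility in this solution. [Ag^+] = 0.524 + 2s ≈ 0.524, [SO4^2-] = s (common-ion effect: Ag^+ is already 0.524 M).
Ksp ≈ (0.524)^2 × s
s = 1.05 × 10^-4 M
Check: 2s = 2.1 x 10^-4 ≪ 0.524, so the approximation is valid.

1.05 × 10^-4 M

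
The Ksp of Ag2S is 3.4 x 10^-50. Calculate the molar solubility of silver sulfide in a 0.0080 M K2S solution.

Ag2S(s) ⇌ 2 Ag^+(aq) + S^2-(aq)
Ksp = [Ag^+]^2[S^2-]
Let s = moles of Ag2S that dissolve per litre. [Ag^+] = 2s, [S^2-] = 0.0080 + s ≈ 0.0080 (common-ion effect: S^2- is already 0.0080 M).
Ksp ≈ (2s)^2 × 0.0080
s = 1.0 × 10^-24 M
Check: s = 1.0 × 10^-24 ≪ 0.0080, so the approximation is valid.

s = 1.0 x 10^-24 M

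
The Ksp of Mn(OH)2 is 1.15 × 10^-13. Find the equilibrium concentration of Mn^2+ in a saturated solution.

[Mn^2+] = 3.06 × 10^-5 M

Mn(OH)2(s) <=> Mn^2+(aq) + 2 OH^-(aq)
Ksp = [Mn^2+][OH^-]^2
If s mol/L of Mn(OH)2 dissolves, [Mn^2+] = s and [OH^-] = 2s.
So Ksp = s × (2s)^2 = 4s^3
s = (1.15 × 10^-13 / 4)^(1/3) = 3.063 x 10^-5 M
[Mn^2+] = s = 3.06 x 10^-5 M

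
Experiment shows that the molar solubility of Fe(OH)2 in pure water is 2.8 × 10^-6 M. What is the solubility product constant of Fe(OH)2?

8.8e-17

Fe(OH)2(s) <=> Fe^2+(aq) + 2 OH^-(aq)
For each mole of Fe(OH)2 that dissolves: [Fe^2+] = s, [OH^-] = 2s.
Ksp = [Fe^2+][OH^-]^2
Substituting: Ksp = s(2s)^2 = 4s^3
With s = 2.8 × 10^-6: Ksp = 8.8 × 10^-17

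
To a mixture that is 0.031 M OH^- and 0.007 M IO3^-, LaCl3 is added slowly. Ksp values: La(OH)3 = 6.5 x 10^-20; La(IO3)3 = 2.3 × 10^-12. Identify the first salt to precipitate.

Each salt begins to precipitate when Q = Ksp, i.e. when [La^3+] reaches its threshold.
For La(OH)3: 6.5 x 10^-20 = (0.031)^3 × [La^3+]  ⇒  [La^3+] = 2.2 × 10^-15 M.
For La(IO3)3: 2.3 × 10^-12 = (0.007)^3 × [La^3+]  ⇒  [La^3+] = 6.7 × 10^-6 M.
The salt with the lower threshold [La^3+] precipitates first: La(OH)3.

La(OH)3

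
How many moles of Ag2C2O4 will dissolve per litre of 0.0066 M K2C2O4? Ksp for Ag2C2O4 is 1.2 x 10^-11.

Ag2C2O4(s) ⇌ 2 Ag^+ + C2O4^2-
Ksp = [Ag^+]^2[C2O4^2-]
If s mol/L dissolves here, [Ag^+] = 2s, [C2O4^2-] = 0.0066 + s ≈ 0.0066 (Ksp is small, so little additional dissolves).
Ksp ≈ (2s)^2 × 0.0066
s = 2.1 × 10^-5 M
Check: s = 2.1 × 10^-5 ≪ 0.0066, so the approximation is valid.

s ≈ 2.1 x 10^-5 M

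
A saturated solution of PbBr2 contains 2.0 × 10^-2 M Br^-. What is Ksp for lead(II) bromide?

Ksp = 4.0 × 10^-6

PbBr2(s) <=> Pb^2+ + 2 Br^-
Stoichiometry gives [Pb^2+] = (1/2)[Br^-] = 1.00 × 10^-2 M.
Ksp = [Pb^2+][Br^-]^2
Ksp = 1.00 × 10^-2 × (2.0 x 10^-2)^2 = 4.0 × 10^-6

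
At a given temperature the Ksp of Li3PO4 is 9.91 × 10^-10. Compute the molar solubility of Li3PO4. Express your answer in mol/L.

Li3PO4(s) ⇌ 3 Li^+(aq) + PO4^3-(aq)
Ksp = [Li^+]^3[PO4^3-]
If s mol/L of Li3PO4 dissolves, [Li^+] = 3s and [PO4^3-] = s.
Substituting: Ksp = (3s)^3s = 27s^4
s^4 = 9.91 × 10^-10 / 27, so s = 2.46 × 10^-3 M

2.46e-3 M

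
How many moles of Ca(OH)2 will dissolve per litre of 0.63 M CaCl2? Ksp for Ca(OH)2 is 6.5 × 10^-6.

Ca(OH)2(s) ⇌ Ca^2+ + 2 OH^-
Ksp = [Ca^2+][OH^-]^2
Let s be the molar solubility in this solution. [Ca^2+] = 0.63 + s ≈ 0.63, [OH^-] = 2s (Ksp is small, so little additional dissolves).
Ksp ≈ 0.63 × (2s)^2
s = 1.6 x 10^-3 M
Check: s = 1.6 × 10^-3 ≪ 0.63, so the approximation is valid.

s = 1.6 x 10^-3 M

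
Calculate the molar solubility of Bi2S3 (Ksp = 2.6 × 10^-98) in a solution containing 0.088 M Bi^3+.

Bi2S3(s) ⇌ 2 Bi^3+(aq) + 3 S^2-(aq)
Ksp = [Bi^3+]^2[S^2-]^3
Let s = moles of Bi2S3 that dissolve per litre. [Bi^3+] = 0.088 + 2s ≈ 0.088, [S^2-] = 3s (since the Bi^3+ already present dominates).
Ksp ≈ (0.088)^2 × (3s)^3
s = 5.0 x 10^-33 M
Check: 2s = 1.0 × 10^-32 ≪ 0.088, so the approximation is valid.

5.0e-33 M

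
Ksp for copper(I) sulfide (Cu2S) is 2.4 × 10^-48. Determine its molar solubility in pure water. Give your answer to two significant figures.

s = 8.4 × 10^-17 M

Cu2S(s) <=> 2 Cu^+ + S^2-
Ksp = [Cu^+]^2[S^2-]
For each mole of Cu2S that dissolves: [Cu^+] = 2s, [S^2-] = s.
Ksp = (2s)^2s = 4s^3
s^3 = 2.4 × 10^-48 / 4, so s = 8.4 × 10^-17 M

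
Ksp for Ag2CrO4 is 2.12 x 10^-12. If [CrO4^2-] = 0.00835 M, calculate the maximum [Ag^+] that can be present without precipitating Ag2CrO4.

[Ag^+] = 1.59 x 10^-5 M

Ag2CrO4(s) ⇌ 2 Ag^+(aq) + CrO4^2-(aq)
Ksp = [Ag^+]^2[CrO4^2-]
Precipitation begins when Q = Ksp. With [CrO4^2-] = 0.00835 M:
2.12 x 10^-12 = (0.00835) × [Ag^+]^2
[Ag^+] = (2.12 x 10^-12 / 8.35 × 10^-3)^(1/2) = 1.59 × 10^-5 M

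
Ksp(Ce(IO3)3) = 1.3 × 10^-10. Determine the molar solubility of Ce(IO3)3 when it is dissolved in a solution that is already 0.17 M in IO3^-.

s = 2.6 x 10^-8 M

Ce(IO3)3(s) ⇌ Ce^3+(aq) + 3 IO3^-(aq)
Ksp = [Ce^3+][IO3^-]^3
Let s be the molar solubility in this solution. [Ce^3+] = s, [IO3^-] = 0.17 + 3s ≈ 0.17 (since the IO3^- already present dominates).
Ksp ≈ s × (0.17)^3
s = 2.6 × 10^-8 M
Check: 3s = 7.9 × 10^-8 ≪ 0.17, so the approximation is valid.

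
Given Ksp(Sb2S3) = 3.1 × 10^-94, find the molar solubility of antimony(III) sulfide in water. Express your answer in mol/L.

Sb2S3(s) ⇌ 2 Sb^3+(aq) + 3 S^2-(aq)
Ksp = [Sb^3+]^2[S^2-]^3
For each mole of Sb2S3 that dissolves: [Sb^3+] = 2s, [S^2-] = 3s.
Substituting: Ksp = (2s)^2(3s)^3 = 108s^5
s^5 = 3.1 × 10^-94 / 108, so s = 7.8 × 10^-20 M

s ≈ 7.8 × 10^-20 M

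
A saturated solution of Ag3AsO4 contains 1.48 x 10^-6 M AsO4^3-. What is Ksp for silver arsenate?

Ag3AsO4(s) ⇌ 3 Ag^+(aq) + AsO4^3-(aq)
Stoichiometry gives [Ag^+] = (3/1)[AsO4^3-] = 4.440 × 10^-6 M.
Ksp = [Ag^+]^3[AsO4^3-]
Ksp = (4.440 × 10^-6)^3 × 1.48 × 10^-6 = 1.30 × 10^-22

Ksp ≈ 1.30 x 10^-22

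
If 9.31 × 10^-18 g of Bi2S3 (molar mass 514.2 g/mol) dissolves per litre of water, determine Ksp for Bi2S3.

Ksp ≈ 2.10 × 10^-97

Molar solubility s = (9.31 × 10^-18 g/L) / (514.2 g/mol) = 1.811 x 10^-20 M.
Bi2S3(s) ⇌ 2 Bi^3+(aq) + 3 S^2-(aq)
If s mol/L of Bi2S3 dissolves, [Bi^3+] = 2s and [S^2-] = 3s.
Ksp = [Bi^3+]^2[S^2-]^3
So Ksp = (2s)^2 × (3s)^3 = 108s^5
Ksp = 108 × (1.811 x 10^-20)^5 = 2.10 x 10^-97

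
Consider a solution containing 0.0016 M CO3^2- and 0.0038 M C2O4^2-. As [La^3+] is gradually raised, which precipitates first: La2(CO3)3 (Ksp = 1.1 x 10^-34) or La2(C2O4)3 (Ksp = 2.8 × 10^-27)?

Each salt begins to precipitate when Q = Ksp, i.e. when [La^3+] reaches its threshold.
For La2(CO3)3: 1.1 x 10^-34 = (0.0016)^3 × [La^3+]^2  ⇒  [La^3+] = 1.6 x 10^-13 M.
For La2(C2O4)3: 2.8 × 10^-27 = (0.0038)^3 × [La^3+]^2  ⇒  [La^3+] = 2.3 × 10^-10 M.
The salt with the lower threshold [La^3+] precipitates first: La2(CO3)3.

La2(CO3)3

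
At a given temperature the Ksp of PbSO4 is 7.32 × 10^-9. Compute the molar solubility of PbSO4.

PbSO4(s) ⇌ Pb^2+(aq) + SO4^2-(aq)
Ksp = [Pb^2+][SO4^2-]
Let s = molar solubility. Then [Pb^2+] = s and [SO4^2-] = s.
Ksp = (s)(s) = s^2
s = (7.32 × 10^-9)^(1/2) = 8.56 × 10^-5 M

s = 8.56 × 10^-5 M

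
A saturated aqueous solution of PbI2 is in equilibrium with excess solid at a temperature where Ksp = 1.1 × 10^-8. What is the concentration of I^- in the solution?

PbI2(s) <=> Pb^2+ + 2 I^-
Ksp = [Pb^2+][I^-]^2
With molar solubility s: [Pb^2+] = s, [I^-] = 2s.
So Ksp = s × (2s)^2 = 4s^3
s^3 = 1.1 × 10^-8 / 4, so s = 1.40 x 10^-3 M
[I^-] = 2s = 2.8 × 10^-3 M

2.8e-3 M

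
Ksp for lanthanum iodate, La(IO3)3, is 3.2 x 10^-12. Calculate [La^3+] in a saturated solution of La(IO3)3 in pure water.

5.9 × 10^-4 M

La(IO3)3(s) ⇌ La^3+ + 3 IO3^-
Ksp = [La^3+][IO3^-]^3
For each mole of La(IO3)3 that dissolves: [La^3+] = s, [IO3^-] = 3s.
Substituting: Ksp = s(3s)^3 = 27s^4
s^4 = 3.2 x 10^-12 / 27, so s = 5.87 × 10^-4 M
[La^3+] = s = 5.9 × 10^-4 M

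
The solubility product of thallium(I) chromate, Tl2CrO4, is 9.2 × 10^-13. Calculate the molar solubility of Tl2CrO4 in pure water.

s = 6.1 × 10^-5 M

Tl2CrO4(s) ⇌ 2 Tl^+(aq) + CrO4^2-(aq)
Ksp = [Tl^+]^2[CrO4^2-]
For each mole of Tl2CrO4 that dissolves: [Tl^+] = 2s, [CrO4^2-] = s.
Substituting: Ksp = (2s)^2s = 4s^3
s = (9.2 × 10^-13 / 4)^(1/3) = 6.1 × 10^-5 M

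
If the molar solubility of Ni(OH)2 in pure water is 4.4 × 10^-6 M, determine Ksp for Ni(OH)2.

Ksp ≈ 3.4 × 10^-16

Ni(OH)2(s) ⇌ Ni^2+(aq) + 2 OH^-(aq)
If s mol/L of Ni(OH)2 dissolves, [Ni^2+] = s and [OH^-] = 2s.
Ksp = [Ni^2+][OH^-]^2
Substituting: Ksp = s(2s)^2 = 4s^3
With s = 4.4 × 10^-6: Ksp = 3.4 x 10^-16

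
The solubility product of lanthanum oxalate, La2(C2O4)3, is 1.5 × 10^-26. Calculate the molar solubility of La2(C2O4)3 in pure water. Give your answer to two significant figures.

La2(C2O4)3(s) <=> 2 La^3+ + 3 C2O4^2-
Ksp = [La^3+]^2[C2O4^2-]^3
For each mole of La2(C2O4)3 that dissolves: [La^3+] = 2s, [C2O4^2-] = 3s.
Substituting: Ksp = (2s)^2(3s)^3 = 108s^5
Solving, s = (1.5 × 10^-26/108)^(1/5) = 2.7 × 10^-6 M

2.7 × 10^-6 M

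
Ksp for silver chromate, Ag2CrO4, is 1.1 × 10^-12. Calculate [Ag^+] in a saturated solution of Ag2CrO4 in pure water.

1.3 × 10^-4 M

Ag2CrO4(s) ⇌ 2 Ag^+ + CrO4^2-
Ksp = [Ag^+]^2[CrO4^2-]
For each mole of Ag2CrO4 that dissolves: [Ag^+] = 2s, [CrO4^2-] = s.
Ksp = (2s)^2s = 4s^3
s = (1.1 × 10^-12 / 4)^(1/3) = 6.50 × 10^-5 M
[Ag^+] = 2s = 1.3 × 10^-4 M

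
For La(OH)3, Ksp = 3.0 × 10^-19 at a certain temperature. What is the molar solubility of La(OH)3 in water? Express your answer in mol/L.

La(OH)3(s) ⇌ La^3+(aq) + 3 OH^-(aq)
Ksp = [La^3+][OH^-]^3
Let s = molar solubility. Then [La^3+] = s and [OH^-] = 3s.
Substituting: Ksp = s(3s)^3 = 27s^4
s^4 = 3.0 × 10^-19 / 27, so s = 1.0 × 10^-5 M

1.0 × 10^-5 M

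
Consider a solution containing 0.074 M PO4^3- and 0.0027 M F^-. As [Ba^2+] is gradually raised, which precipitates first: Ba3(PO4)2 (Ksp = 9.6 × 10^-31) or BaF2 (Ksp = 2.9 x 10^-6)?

Ba3(PO4)2

Each salt begins to precipitate when Q = Ksp, i.e. when [Ba^2+] reaches its threshold.
For Ba3(PO4)2: 9.6 × 10^-31 = (0.074)^2 × [Ba^2+]^3  ⇒  [Ba^2+] = 5.6 x 10^-10 M.
For BaF2: 2.9 x 10^-6 = (0.0027)^2 × [Ba^2+]  ⇒  [Ba^2+] = 4.0 × 10^-1 M.
The salt with the lower threshold [Ba^2+] precipitates first: Ba3(PO4)2.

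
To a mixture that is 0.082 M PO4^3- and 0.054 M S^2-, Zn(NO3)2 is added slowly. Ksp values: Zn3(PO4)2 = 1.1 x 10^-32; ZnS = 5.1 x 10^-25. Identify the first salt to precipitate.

Each salt begins to precipitate when Q = Ksp, i.e. when [Zn^2+] reaches its threshold.
For Zn3(PO4)2: 1.1 x 10^-32 = (0.082)^2 × [Zn^2+]^3  ⇒  [Zn^2+] = 1.2 × 10^-10 M.
For ZnS: 5.1 x 10^-25 = 0.054 × [Zn^2+]  ⇒  [Zn^2+] = 9.4 × 10^-24 M.
The salt with the lower threshold [Zn^2+] precipitates first: ZnS.

ZnS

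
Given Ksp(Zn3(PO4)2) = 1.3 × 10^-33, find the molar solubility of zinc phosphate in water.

Zn3(PO4)2(s) ⇌ 3 Zn^2+(aq) + 2 PO4^3-(aq)
Ksp = [Zn^2+]^3[PO4^3-]^2
If s mol/L of Zn3(PO4)2 dissolves, [Zn^2+] = 3s and [PO4^3-] = 2s.
So Ksp = (3s)^3 × (2s)^2 = 108s^5
s^5 = 1.3 × 10^-33 / 108, so s = 1.0 x 10^-7 M

s ≈ 1.0 × 10^-7 M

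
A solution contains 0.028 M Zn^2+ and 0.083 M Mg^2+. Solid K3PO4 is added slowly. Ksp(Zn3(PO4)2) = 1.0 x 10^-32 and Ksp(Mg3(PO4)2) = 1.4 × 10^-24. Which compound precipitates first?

Zn3(PO4)2

Each salt begins to precipitate when Q = Ksp, i.e. when [PO4^3-] reaches its threshold.
For Zn3(PO4)2: 1.0 x 10^-32 = (0.028)^3 × [PO4^3-]^2  ⇒  [PO4^3-] = 2.1 × 10^-14 M.
For Mg3(PO4)2: 1.4 × 10^-24 = (0.083)^3 × [PO4^3-]^2  ⇒  [PO4^3-] = 4.9 x 10^-11 M.
The salt with the lower threshold [PO4^3-] precipitates first: Zn3(PO4)2.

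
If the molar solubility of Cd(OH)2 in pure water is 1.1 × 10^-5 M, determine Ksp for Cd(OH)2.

Cd(OH)2(s) <=> Cd^2+(aq) + 2 OH^-(aq)
With molar solubility s: [Cd^2+] = s, [OH^-] = 2s.
Ksp = [Cd^2+][OH^-]^2
Ksp = s(2s)^2 = 4s^3
Ksp = 4 × (1.1 × 10^-5)^3 = 5.3 x 10^-15

5.3e-15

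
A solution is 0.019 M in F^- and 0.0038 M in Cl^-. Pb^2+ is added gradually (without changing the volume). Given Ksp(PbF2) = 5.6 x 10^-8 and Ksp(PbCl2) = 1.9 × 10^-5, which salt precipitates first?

Precipitation of each salt starts when its ion product equals its Ksp.
For PbF2: 5.6 x 10^-8 = (0.019)^2 × [Pb^2+]  ⇒  [Pb^2+] = 1.6 × 10^-4 M.
For PbCl2: 1.9 × 10^-5 = (0.0038)^2 × [Pb^2+]  ⇒  [Pb^2+] = 1.3 M.
The salt with the lower threshold [Pb^2+] precipitates first: PbF2.

PbF2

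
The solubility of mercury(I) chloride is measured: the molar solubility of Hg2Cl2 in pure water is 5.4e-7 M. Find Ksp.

Hg2Cl2(s) <=> Hg2^2+ + 2 Cl^-
Let s = molar solubility. Then [Hg2^2+] = s and [Cl^-] = 2s.
Ksp = [Hg2^2+][Cl^-]^2
So Ksp = s × (2s)^2 = 4s^3
Ksp = 4 × (5.4 × 10^-7)^3 = 6.3 × 10^-19

Ksp ≈ 6.3 × 10^-19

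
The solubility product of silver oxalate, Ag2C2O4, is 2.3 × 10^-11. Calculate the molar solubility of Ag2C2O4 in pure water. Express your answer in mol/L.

Ag2C2O4(s) ⇌ 2 Ag^+ + C2O4^2-
Ksp = [Ag^+]^2[C2O4^2-]
Let s = molar solubility. Then [Ag^+] = 2s and [C2O4^2-] = s.
Substituting: Ksp = (2s)^2s = 4s^3
s^3 = 2.3 × 10^-11 / 4, so s = 1.8 x 10^-4 M

1.8e-4 M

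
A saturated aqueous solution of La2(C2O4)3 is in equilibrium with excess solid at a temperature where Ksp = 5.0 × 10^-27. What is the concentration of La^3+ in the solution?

[La^3+] = 4.3e-6 M

La2(C2O4)3(s) <=> 2 La^3+ + 3 C2O4^2-
Ksp = [La^3+]^2[C2O4^2-]^3
Let s = molar solubility. Then [La^3+] = 2s and [C2O4^2-] = 3s.
Ksp = (2s)^2(3s)^3 = 108s^5
s = (5.0 × 10^-27 / 108)^(1/5) = 2.15 x 10^-6 M
[La^3+] = 2s = 4.3 × 10^-6 M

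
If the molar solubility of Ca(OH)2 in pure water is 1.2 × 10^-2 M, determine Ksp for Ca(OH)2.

Ksp = 6.9 × 10^-6

Ca(OH)2(s) <=> Ca^2+ + 2 OH^-
With molar solubility s: [Ca^2+] = s, [OH^-] = 2s.
Ksp = [Ca^2+][OH^-]^2
Substituting: Ksp = s(2s)^2 = 4s^3
Ksp = 4 × (1.2 x 10^-2)^3 = 6.9 × 10^-6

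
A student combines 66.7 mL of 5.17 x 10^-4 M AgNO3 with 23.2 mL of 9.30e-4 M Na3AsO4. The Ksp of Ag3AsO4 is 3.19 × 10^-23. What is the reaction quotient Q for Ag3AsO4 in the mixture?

Q ≈ 1.35 x 10^-14

Total volume = 66.7 + 23.2 = 89.9 mL.
[Ag^+] = 5.17 × 10^-4 × (66.7/89.9) = 3.836 × 10^-4 M
[AsO4^3-] = 9.30 x 10^-4 × (23.2/89.9) = 2.400 x 10^-4 M
Ag3AsO4(s) ⇌ 3 Ag^+ + AsO4^3-, so Q = [Ag^+]^3[AsO4^3-]
Q = (3.836 x 10^-4)^3(2.400 × 10^-4) = 1.35 × 10^-14
Q > Ksp, so Ag3AsO4 will precipitate.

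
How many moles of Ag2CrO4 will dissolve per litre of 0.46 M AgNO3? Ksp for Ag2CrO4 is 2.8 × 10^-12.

Ag2CrO4(s) <=> 2 Ag^+(aq) + CrO4^2-(aq)
Ksp = [Ag^+]^2[CrO4^2-]
If s mol/L dissolves here, [Ag^+] = 0.46 + 2s ≈ 0.46, [CrO4^2-] = s (Ksp is small, so little additional dissolves).
Ksp ≈ (0.46)^2 × s
s = 1.3 x 10^-11 M
Check: 2s = 2.6 x 10^-11 ≪ 0.46, so the approximation is valid.

1.3e-11 M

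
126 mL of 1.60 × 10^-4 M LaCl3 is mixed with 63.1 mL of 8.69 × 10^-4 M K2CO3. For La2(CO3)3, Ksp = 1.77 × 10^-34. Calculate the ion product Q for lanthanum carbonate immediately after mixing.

Total volume = 126 + 63.1 = 189.1 mL.
[La^3+] = 1.60 × 10^-4 × (126/189.1) = 1.066 x 10^-4 M
[CO3^2-] = 8.69 × 10^-4 × (63.1/189.1) = 2.900 × 10^-4 M
La2(CO3)3(s) ⇌ 2 La^3+(aq) + 3 CO3^2-(aq), so Q = [La^3+]^2[CO3^2-]^3
Q = (1.066 x 10^-4)^2(2.900 x 10^-4)^3 = 2.77 × 10^-19
Q > Ksp, so La2(CO3)3 will precipitate.

Q = 2.77 x 10^-19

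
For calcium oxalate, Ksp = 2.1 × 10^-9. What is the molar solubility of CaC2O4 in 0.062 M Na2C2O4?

s = 3.4 × 10^-8 M

CaC2O4(s) <=> Ca^2+ + C2O4^2-
Ksp = [Ca^2+][C2O4^2-]
Let s = moles of CaC2O4 that dissolve per litre. [Ca^2+] = s, [C2O4^2-] = 0.062 + s ≈ 0.062 (since C2O4^2- from Na2C2O4 dominates).
Ksp ≈ s × 0.062
s = 3.4 x 10^-8 M
Check: s = 3.4 × 10^-8 ≪ 0.062, so the approximation is valid.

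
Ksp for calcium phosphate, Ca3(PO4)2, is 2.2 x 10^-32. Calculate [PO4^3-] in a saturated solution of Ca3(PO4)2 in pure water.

Ca3(PO4)2(s) <=> 3 Ca^2+(aq) + 2 PO4^3-(aq)
Ksp = [Ca^2+]^3[PO4^3-]^2
With molar solubility s: [Ca^2+] = 3s, [PO4^3-] = 2s.
Substituting: Ksp = (3s)^3(2s)^2 = 108s^5
s^5 = 2.2 x 10^-32 / 108, so s = 1.83 × 10^-7 M
[PO4^3-] = 2s = 3.7 x 10^-7 M

[PO4^3-] = 3.7 × 10^-7 M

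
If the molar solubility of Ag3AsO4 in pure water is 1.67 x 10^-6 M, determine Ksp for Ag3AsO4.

Ag3AsO4(s) ⇌ 3 Ag^+ + AsO4^3-
Let s = molar solubility. Then [Ag^+] = 3s and [AsO4^3-] = s.
Ksp = [Ag^+]^3[AsO4^3-]
So Ksp = (3s)^3 × s = 27s^4
Ksp = 27 × (1.67 × 10^-6)^4 = 2.10 × 10^-22

Ksp = 2.10 × 10^-22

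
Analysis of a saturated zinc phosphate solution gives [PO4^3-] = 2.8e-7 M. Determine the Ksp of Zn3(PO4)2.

5.8 × 10^-33

Zn3(PO4)2(s) ⇌ 3 Zn^2+ + 2 PO4^3-
Stoichiometry gives [Zn^2+] = (3/2)[PO4^3-] = 4.20 x 10^-7 M.
Ksp = [Zn^2+]^3[PO4^3-]^2
Ksp = (4.20 x 10^-7)^3 × (2.8 × 10^-7)^2 = 5.8 × 10^-33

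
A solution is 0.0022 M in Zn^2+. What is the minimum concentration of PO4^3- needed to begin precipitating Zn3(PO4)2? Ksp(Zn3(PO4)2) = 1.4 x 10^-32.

[PO4^3-] ≈ 1.1 × 10^-12 M

Zn3(PO4)2(s) <=> 3 Zn^2+ + 2 PO4^3-
Ksp = [Zn^2+]^3[PO4^3-]^2
Precipitation begins when Q = Ksp. With [Zn^2+] = 0.0022 M:
1.4 x 10^-32 = (0.0022)^3 × [PO4^3-]^2
[PO4^3-] = (1.4 x 10^-32 / 1.06 x 10^-8)^(1/2) = 1.1 x 10^-12 M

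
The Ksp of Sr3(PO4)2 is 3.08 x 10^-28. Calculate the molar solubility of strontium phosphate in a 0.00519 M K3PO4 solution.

7.51 × 10^-9 M

Sr3(PO4)2(s) ⇌ 3 Sr^2+ + 2 PO4^3-
Ksp = [Sr^2+]^3[PO4^3-]^2
If s mol/L dissolves here, [Sr^2+] = 3s, [PO4^3-] = 0.00519 + 2s ≈ 0.00519 (common-ion effect: PO4^3- is already 0.00519 M).
Ksp ≈ (3s)^3 × (0.00519)^2
s = 7.51 x 10^-9 M
Check: 2s = 1.5 × 10^-8 ≪ 0.00519, so the approximation is valid.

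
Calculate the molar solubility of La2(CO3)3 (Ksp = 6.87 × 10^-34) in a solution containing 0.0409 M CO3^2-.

La2(CO3)3(s) ⇌ 2 La^3+(aq) + 3 CO3^2-(aq)
Ksp = [La^3+]^2[CO3^2-]^3
If s mol/L dissolves here, [La^3+] = 2s, [CO3^2-] = 0.0409 + 3s ≈ 0.0409 (Ksp is small, so little additional dissolves).
Ksp ≈ (2s)^2 × (0.0409)^3
s = 1.58 × 10^-15 M
Check: 3s = 4.8 × 10^-15 ≪ 0.0409, so the approximation is valid.

1.58 x 10^-15 M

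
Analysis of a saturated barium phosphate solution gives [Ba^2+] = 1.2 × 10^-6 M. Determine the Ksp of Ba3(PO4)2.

1.1 × 10^-30

Ba3(PO4)2(s) <=> 3 Ba^2+(aq) + 2 PO4^3-(aq)
Stoichiometry gives [PO4^3-] = (2/3)[Ba^2+] = 8.00 × 10^-7 M.
Ksp = [Ba^2+]^3[PO4^3-]^2
Ksp = (1.2 x 10^-6)^3 × (8.00 × 10^-7)^2 = 1.1 × 10^-30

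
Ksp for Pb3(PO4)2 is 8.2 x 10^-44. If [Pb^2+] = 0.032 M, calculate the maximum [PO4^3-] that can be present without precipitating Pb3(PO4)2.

[PO4^3-] = 5.0 x 10^-20 M

Pb3(PO4)2(s) <=> 3 Pb^2+(aq) + 2 PO4^3-(aq)
Ksp = [Pb^2+]^3[PO4^3-]^2
Precipitation begins when Q = Ksp. With [Pb^2+] = 0.032 M:
8.2 x 10^-44 = (0.032)^3 × [PO4^3-]^2
[PO4^3-] = (8.2 x 10^-44 / 3.28 × 10^-5)^(1/2) = 5.0 × 10^-20 M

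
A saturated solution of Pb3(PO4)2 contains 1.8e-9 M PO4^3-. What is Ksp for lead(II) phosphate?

Pb3(PO4)2(s) <=> 3 Pb^2+(aq) + 2 PO4^3-(aq)
Stoichiometry gives [Pb^2+] = (3/2)[PO4^3-] = 2.70 × 10^-9 M.
Ksp = [Pb^2+]^3[PO4^3-]^2
Ksp = (2.70 × 10^-9)^3 × (1.8 × 10^-9)^2 = 6.4 × 10^-44

Ksp ≈ 6.4e-44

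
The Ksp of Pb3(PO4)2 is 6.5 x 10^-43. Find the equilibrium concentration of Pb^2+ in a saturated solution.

Pb3(PO4)2(s) <=> 3 Pb^2+ + 2 PO4^3-
Ksp = [Pb^2+]^3[PO4^3-]^2
For each mole of Pb3(PO4)2 that dissolves: [Pb^2+] = 3s, [PO4^3-] = 2s.
Substituting: Ksp = (3s)^3(2s)^2 = 108s^5
s^5 = 6.5 x 10^-43 / 108, so s = 1.43 × 10^-9 M
[Pb^2+] = 3s = 4.3 x 10^-9 M

[Pb^2+] = 4.3 × 10^-9 M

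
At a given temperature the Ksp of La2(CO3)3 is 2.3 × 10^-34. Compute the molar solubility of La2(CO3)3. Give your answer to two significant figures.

La2(CO3)3(s) ⇌ 2 La^3+ + 3 CO3^2-
Ksp = [La^3+]^2[CO3^2-]^3
If s mol/L of La2(CO3)3 dissolves, [La^3+] = 2s and [CO3^2-] = 3s.
Ksp = (2s)^2(3s)^3 = 108s^5
s = (2.3 × 10^-34 / 108)^(1/5) = 7.3 × 10^-8 M

s = 7.3e-8 M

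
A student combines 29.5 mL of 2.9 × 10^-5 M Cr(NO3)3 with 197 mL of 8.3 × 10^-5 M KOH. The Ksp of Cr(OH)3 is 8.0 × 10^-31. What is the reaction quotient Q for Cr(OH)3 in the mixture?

Total volume = 29.5 + 197 = 226.5 mL.
[Cr^3+] = 2.9 × 10^-5 × (29.5/226.5) = 3.78 × 10^-6 M
[OH^-] = 8.3 x 10^-5 × (197/226.5) = 7.22 × 10^-5 M
Cr(OH)3(s) <=> Cr^3+ + 3 OH^-, so Q = [Cr^3+][OH^-]^3
Q = (3.78 x 10^-6)(7.22 × 10^-5)^3 = 1.4 × 10^-18
Q > Ksp, so Cr(OH)3 will precipitate.

Q = 1.4 × 10^-18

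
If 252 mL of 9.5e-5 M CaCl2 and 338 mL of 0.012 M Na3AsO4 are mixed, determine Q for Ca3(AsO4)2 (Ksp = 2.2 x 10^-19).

Total volume = 252 + 338 = 590 mL.
[Ca^2+] = 9.5 × 10^-5 × (252/590) = 4.06 x 10^-5 M
[AsO4^3-] = 1.2 × 10^-2 × (338/590) = 6.87 × 10^-3 M
Ca3(AsO4)2(s) ⇌ 3 Ca^2+ + 2 AsO4^3-, so Q = [Ca^2+]^3[AsO4^3-]^2
Q = (4.06 x 10^-5)^3(6.87 × 10^-3)^2 = 3.2 × 10^-18
Q > Ksp, so Ca3(AsO4)2 will precipitate.

3.2 × 10^-18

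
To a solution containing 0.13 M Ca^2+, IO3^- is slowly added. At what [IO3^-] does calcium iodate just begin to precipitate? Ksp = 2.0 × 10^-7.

Ca(IO3)2(s) ⇌ Ca^2+(aq) + 2 IO3^-(aq)
Ksp = [Ca^2+][IO3^-]^2
Precipitation begins when Q = Ksp. With [Ca^2+] = 0.13 M:
2.0 × 10^-7 = (0.13) × [IO3^-]^2
[IO3^-] = (2.0 × 10^-7 / 1.3 × 10^-1)^(1/2) = 1.2 × 10^-3 M

[IO3^-] = 1.2 × 10^-3 M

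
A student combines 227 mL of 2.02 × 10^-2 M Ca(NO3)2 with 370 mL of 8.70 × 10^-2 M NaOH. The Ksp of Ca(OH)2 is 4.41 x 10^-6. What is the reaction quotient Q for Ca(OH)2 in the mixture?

2.23 x 10^-5

Total volume = 227 + 370 = 597 mL.
[Ca^2+] = 2.02 x 10^-2 × (227/597) = 7.681 × 10^-3 M
[OH^-] = 8.70 x 10^-2 × (370/597) = 5.392 x 10^-2 M
Ca(OH)2(s) ⇌ Ca^2+(aq) + 2 OH^-(aq), so Q = [Ca^2+][OH^-]^2
Q = (7.681 x 10^-3)(5.392 × 10^-2)^2 = 2.23 × 10^-5
Q > Ksp, so Ca(OH)2 will precipitate.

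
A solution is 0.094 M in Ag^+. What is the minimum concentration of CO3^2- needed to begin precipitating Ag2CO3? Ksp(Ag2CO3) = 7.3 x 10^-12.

Ag2CO3(s) ⇌ 2 Ag^+ + CO3^2-
Ksp = [Ag^+]^2[CO3^2-]
Precipitation begins when Q = Ksp. With [Ag^+] = 0.094 M:
7.3 x 10^-12 = (0.094)^2 × [CO3^2-]
[CO3^2-] = (7.3 x 10^-12 / 8.84 × 10^-3) = 8.3 × 10^-10 M

8.3e-10 M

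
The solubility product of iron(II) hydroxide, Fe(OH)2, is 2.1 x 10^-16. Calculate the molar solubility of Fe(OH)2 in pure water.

s ≈ 3.7 × 10^-6 M

Fe(OH)2(s) ⇌ Fe^2+(aq) + 2 OH^-(aq)
Ksp = [Fe^2+][OH^-]^2
If s mol/L of Fe(OH)2 dissolves, [Fe^2+] = s and [OH^-] = 2s.
Substituting: Ksp = s(2s)^2 = 4s^3
s = (2.1 x 10^-16 / 4)^(1/3) = 3.7 × 10^-6 M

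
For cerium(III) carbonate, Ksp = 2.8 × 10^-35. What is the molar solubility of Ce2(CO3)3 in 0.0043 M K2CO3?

Ce2(CO3)3(s) ⇌ 2 Ce^3+ + 3 CO3^2-
Ksp = [Ce^3+]^2[CO3^2-]^3
Let s = moles of Ce2(CO3)3 that dissolve per litre. [Ce^3+] = 2s, [CO3^2-] = 0.0043 + 3s ≈ 0.0043 (since CO3^2- from K2CO3 dominates).
Ksp ≈ (2s)^2 × (0.0043)^3
s = 9.4 × 10^-15 M
Check: 3s = 2.8 × 10^-14 ≪ 0.0043, so the approximation is valid.

s = 9.4 × 10^-15 M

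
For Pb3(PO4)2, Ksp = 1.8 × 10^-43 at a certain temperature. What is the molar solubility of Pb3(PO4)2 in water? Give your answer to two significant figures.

Pb3(PO4)2(s) ⇌ 3 Pb^2+ + 2 PO4^3-
Ksp = [Pb^2+]^3[PO4^3-]^2
With molar solubility s: [Pb^2+] = 3s, [PO4^3-] = 2s.
Ksp = (3s)^3(2s)^2 = 108s^5
s = (1.8 × 10^-43 / 108)^(1/5) = 1.1 x 10^-9 M

s = 1.1 x 10^-9 M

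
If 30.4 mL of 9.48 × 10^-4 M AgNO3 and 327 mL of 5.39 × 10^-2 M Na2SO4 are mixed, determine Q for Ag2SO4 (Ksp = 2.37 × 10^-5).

Q ≈ 3.21 × 10^-10

Total volume = 30.4 + 327 = 357.4 mL.
[Ag^+] = 9.48 × 10^-4 × (30.4/357.4) = 8.064 × 10^-5 M
[SO4^2-] = 5.39 × 10^-2 × (327/357.4) = 4.932 x 10^-2 M
Ag2SO4(s) ⇌ 2 Ag^+ + SO4^2-, so Q = [Ag^+]^2[SO4^2-]
Q = (8.064 × 10^-5)^2(4.932 × 10^-2) = 3.21 × 10^-10
Q < Ksp, so no precipitate of Ag2SO4 forms.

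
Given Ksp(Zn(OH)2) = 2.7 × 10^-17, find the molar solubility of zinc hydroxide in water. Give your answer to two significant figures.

s = 1.9e-6 M

Zn(OH)2(s) <=> Zn^2+ + 2 OH^-
Ksp = [Zn^2+][OH^-]^2
With molar solubility s: [Zn^2+] = s, [OH^-] = 2s.
Substituting: Ksp = s(2s)^2 = 4s^3
s = (2.7 × 10^-17 / 4)^(1/3) = 1.9 × 10^-6 M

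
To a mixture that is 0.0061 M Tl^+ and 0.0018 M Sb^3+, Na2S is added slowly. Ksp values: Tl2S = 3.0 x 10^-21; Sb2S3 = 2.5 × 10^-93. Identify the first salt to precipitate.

Each salt begins to precipitate when Q = Ksp, i.e. when [S^2-] reaches its threshold.
For Tl2S: 3.0 x 10^-21 = (0.0061)^2 × [S^2-]  ⇒  [S^2-] = 8.1 × 10^-17 M.
For Sb2S3: 2.5 × 10^-93 = (0.0018)^2 × [S^2-]^3  ⇒  [S^2-] = 9.2 x 10^-30 M.
The salt with the lower threshold [S^2-] precipitates first: Sb2S3.

Sb2S3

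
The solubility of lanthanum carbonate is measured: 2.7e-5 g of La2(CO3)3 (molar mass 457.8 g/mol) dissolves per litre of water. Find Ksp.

Molar solubility s = (2.7 x 10^-5 g/L) / (457.8 g/mol) = 5.90 × 10^-8 M.
La2(CO3)3(s) ⇌ 2 La^3+(aq) + 3 CO3^2-(aq)
With molar solubility s: [La^3+] = 2s, [CO3^2-] = 3s.
Ksp = [La^3+]^2[CO3^2-]^3
Substituting: Ksp = (2s)^2(3s)^3 = 108s^5
Ksp = 108 × (5.90 × 10^-8)^5 = 7.7 x 10^-35

Ksp ≈ 7.7e-35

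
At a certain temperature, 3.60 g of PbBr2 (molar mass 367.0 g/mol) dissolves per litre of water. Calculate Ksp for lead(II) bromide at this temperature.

Ksp ≈ 3.78e-6

Molar solubility s = (3.60 g/L) / (367.0 g/mol) = 9.809 × 10^-3 M.
PbBr2(s) ⇌ Pb^2+ + 2 Br^-
For each mole of PbBr2 that dissolves: [Pb^2+] = s, [Br^-] = 2s.
Ksp = [Pb^2+][Br^-]^2
Substituting: Ksp = s(2s)^2 = 4s^3
With s = 9.809 × 10^-3: Ksp = 3.78 x 10^-6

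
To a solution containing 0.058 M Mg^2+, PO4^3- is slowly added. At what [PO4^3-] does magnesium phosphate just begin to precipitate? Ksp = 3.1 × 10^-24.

Mg3(PO4)2(s) ⇌ 3 Mg^2+ + 2 PO4^3-
Ksp = [Mg^2+]^3[PO4^3-]^2
Precipitation begins when Q = Ksp. With [Mg^2+] = 0.058 M:
3.1 × 10^-24 = (0.058)^3 × [PO4^3-]^2
[PO4^3-] = (3.1 × 10^-24 / 1.95 x 10^-4)^(1/2) = 1.3 × 10^-10 M

[PO4^3-] ≈ 1.3e-10 M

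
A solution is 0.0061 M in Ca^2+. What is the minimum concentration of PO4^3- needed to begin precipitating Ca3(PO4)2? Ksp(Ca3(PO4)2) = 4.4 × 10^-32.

Ca3(PO4)2(s) ⇌ 3 Ca^2+ + 2 PO4^3-
Ksp = [Ca^2+]^3[PO4^3-]^2
Precipitation begins when Q = Ksp. With [Ca^2+] = 0.0061 M:
4.4 × 10^-32 = (0.0061)^3 × [PO4^3-]^2
[PO4^3-] = (4.4 × 10^-32 / 2.27 × 10^-7)^(1/2) = 4.4 × 10^-13 M

[PO4^3-] = 4.4 × 10^-13 M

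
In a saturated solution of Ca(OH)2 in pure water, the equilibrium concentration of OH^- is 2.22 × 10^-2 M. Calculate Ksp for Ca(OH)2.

Ksp ≈ 5.47 × 10^-6

Ca(OH)2(s) ⇌ Ca^2+(aq) + 2 OH^-(aq)
Stoichiometry gives [Ca^2+] = (1/2)[OH^-] = 1.110 × 10^-2 M.
Ksp = [Ca^2+][OH^-]^2
Ksp = 1.110 × 10^-2 × (2.22 × 10^-2)^2 = 5.47 × 10^-6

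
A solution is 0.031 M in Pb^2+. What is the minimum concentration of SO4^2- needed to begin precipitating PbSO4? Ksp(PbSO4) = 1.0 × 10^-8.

PbSO4(s) ⇌ Pb^2+(aq) + SO4^2-(aq)
Ksp = [Pb^2+][SO4^2-]
Precipitation begins when Q = Ksp. With [Pb^2+] = 0.031 M:
1.0 × 10^-8 = (0.031) × [SO4^2-]
[SO4^2-] = (1.0 × 10^-8 / 3.1 x 10^-2) = 3.2 × 10^-7 M

[SO4^2-] ≈ 3.2e-7 M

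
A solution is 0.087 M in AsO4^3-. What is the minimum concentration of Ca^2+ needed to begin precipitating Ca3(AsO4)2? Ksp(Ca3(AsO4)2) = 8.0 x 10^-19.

Ca3(AsO4)2(s) <=> 3 Ca^2+ + 2 AsO4^3-
Ksp = [Ca^2+]^3[AsO4^3-]^2
Precipitation begins when Q = Ksp. With [AsO4^3-] = 0.087 M:
8.0 x 10^-19 = (0.087)^2 × [Ca^2+]^3
[Ca^2+] = (8.0 x 10^-19 / 7.57 x 10^-3)^(1/3) = 4.7 × 10^-6 M

[Ca^2+] = 4.7 × 10^-6 M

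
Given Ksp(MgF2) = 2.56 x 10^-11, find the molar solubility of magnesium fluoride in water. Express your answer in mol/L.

MgF2(s) <=> Mg^2+(aq) + 2 F^-(aq)
Ksp = [Mg^2+][F^-]^2
With molar solubility s: [Mg^2+] = s, [F^-] = 2s.
Substituting: Ksp = s(2s)^2 = 4s^3
s^3 = 2.56 x 10^-11 / 4, so s = 1.86 x 10^-4 M

1.86 × 10^-4 M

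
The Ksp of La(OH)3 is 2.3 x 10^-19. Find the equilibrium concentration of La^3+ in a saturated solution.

La(OH)3(s) <=> La^3+(aq) + 3 OH^-(aq)
Ksp = [La^3+][OH^-]^3
If s mol/L of La(OH)3 dissolves, [La^3+] = s and [OH^-] = 3s.
Ksp = s(3s)^3 = 27s^4
Solving, s = (2.3 x 10^-19/27)^(1/4) = 9.61 x 10^-6 M
[La^3+] = s = 9.6 × 10^-6 M

[La^3+] = 9.6 x 10^-6 M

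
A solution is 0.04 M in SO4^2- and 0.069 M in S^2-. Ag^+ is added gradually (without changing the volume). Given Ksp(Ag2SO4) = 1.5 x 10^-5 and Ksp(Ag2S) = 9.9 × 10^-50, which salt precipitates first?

Precipitation of each salt starts when its ion product equals its Ksp.
For Ag2SO4: 1.5 x 10^-5 = 0.04 × [Ag^+]^2  ⇒  [Ag^+] = 1.9 × 10^-2 M.
For Ag2S: 9.9 × 10^-50 = 0.069 × [Ag^+]^2  ⇒  [Ag^+] = 1.2 × 10^-24 M.
The salt with the lower threshold [Ag^+] precipitates first: Ag2S.

Ag2S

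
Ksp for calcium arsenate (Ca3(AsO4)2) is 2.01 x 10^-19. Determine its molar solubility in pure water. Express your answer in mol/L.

Ca3(AsO4)2(s) <=> 3 Ca^2+ + 2 AsO4^3-
Ksp = [Ca^2+]^3[AsO4^3-]^2
With molar solubility s: [Ca^2+] = 3s, [AsO4^3-] = 2s.
Substituting: Ksp = (3s)^3(2s)^2 = 108s^5
s = (2.01 x 10^-19 / 108)^(1/5) = 7.14 x 10^-5 M

s ≈ 7.14e-5 M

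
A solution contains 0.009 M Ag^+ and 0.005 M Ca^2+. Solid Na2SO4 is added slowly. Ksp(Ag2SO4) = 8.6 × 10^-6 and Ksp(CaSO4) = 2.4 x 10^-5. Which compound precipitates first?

CaSO4

Precipitation of each salt starts when its ion product equals its Ksp.
For Ag2SO4: 8.6 × 10^-6 = (0.009)^2 × [SO4^2-]  ⇒  [SO4^2-] = 1.1 x 10^-1 M.
For CaSO4: 2.4 x 10^-5 = 0.005 × [SO4^2-]  ⇒  [SO4^2-] = 4.8 × 10^-3 M.
The salt with the lower threshold [SO4^2-] precipitates first: CaSO4.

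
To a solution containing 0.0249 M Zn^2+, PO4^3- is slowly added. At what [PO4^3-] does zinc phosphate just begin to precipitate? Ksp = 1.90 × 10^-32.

3.51 × 10^-14 M

Zn3(PO4)2(s) ⇌ 3 Zn^2+ + 2 PO4^3-
Ksp = [Zn^2+]^3[PO4^3-]^2
Precipitation begins when Q = Ksp. With [Zn^2+] = 0.0249 M:
1.90 × 10^-32 = (0.0249)^3 × [PO4^3-]^2
[PO4^3-] = (1.90 × 10^-32 / 1.544 × 10^-5)^(1/2) = 3.51 × 10^-14 M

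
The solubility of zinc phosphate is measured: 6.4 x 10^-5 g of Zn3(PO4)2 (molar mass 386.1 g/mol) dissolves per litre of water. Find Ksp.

1.4e-32

Molar solubility s = (6.4 x 10^-5 g/L) / (386.1 g/mol) = 1.66 × 10^-7 M.
Zn3(PO4)2(s) ⇌ 3 Zn^2+ + 2 PO4^3-
If s mol/L of Zn3(PO4)2 dissolves, [Zn^2+] = 3s and [PO4^3-] = 2s.
Ksp = [Zn^2+]^3[PO4^3-]^2
Substituting: Ksp = (3s)^3(2s)^2 = 108s^5
With s = 1.66 × 10^-7: Ksp = 1.4 × 10^-32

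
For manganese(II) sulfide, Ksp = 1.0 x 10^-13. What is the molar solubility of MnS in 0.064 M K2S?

MnS(s) ⇌ Mn^2+(aq) + S^2-(aq)
Ksp = [Mn^2+][S^2-]
If s mol/L dissolves here, [Mn^2+] = s, [S^2-] = 0.064 + s ≈ 0.064 (common-ion effect: S^2- is already 0.064 M).
Ksp ≈ s × 0.064
s = 1.6 × 10^-12 M
Check: s = 1.6 × 10^-12 ≪ 0.064, so the approximation is valid.

s ≈ 1.6 × 10^-12 M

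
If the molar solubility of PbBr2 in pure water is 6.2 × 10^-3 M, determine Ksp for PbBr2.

PbBr2(s) ⇌ Pb^2+ + 2 Br^-
For each mole of PbBr2 that dissolves: [Pb^2+] = s, [Br^-] = 2s.
Ksp = [Pb^2+][Br^-]^2
Ksp = s(2s)^2 = 4s^3
Ksp = 4 × (6.2 × 10^-3)^3 = 9.5 x 10^-7

Ksp = 9.5 × 10^-7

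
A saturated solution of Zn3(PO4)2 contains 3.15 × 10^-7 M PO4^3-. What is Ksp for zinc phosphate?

Zn3(PO4)2(s) <=> 3 Zn^2+(aq) + 2 PO4^3-(aq)
Stoichiometry gives [Zn^2+] = (3/2)[PO4^3-] = 4.725 × 10^-7 M.
Ksp = [Zn^2+]^3[PO4^3-]^2
Ksp = (4.725 × 10^-7)^3 × (3.15 x 10^-7)^2 = 1.05 × 10^-32

Ksp = 1.05 x 10^-32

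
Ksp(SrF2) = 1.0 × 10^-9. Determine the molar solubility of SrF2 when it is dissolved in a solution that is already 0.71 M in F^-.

s ≈ 2.0e-9 M

SrF2(s) ⇌ Sr^2+ + 2 F^-
Ksp = [Sr^2+][F^-]^2
Let s = moles of SrF2 that dissolve per litre. [Sr^2+] = s, [F^-] = 0.71 + 2s ≈ 0.71 (common-ion effect: F^- is already 0.71 M).
Ksp ≈ s × (0.71)^2
s = 2.0 × 10^-9 M
Check: 2s = 4.0 × 10^-9 ≪ 0.71, so the approximation is valid.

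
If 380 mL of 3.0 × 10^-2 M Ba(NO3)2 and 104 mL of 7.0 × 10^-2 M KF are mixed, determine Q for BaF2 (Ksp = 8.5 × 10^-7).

5.3 x 10^-6

Total volume = 380 + 104 = 484 mL.
[Ba^2+] = 3.0 × 10^-2 × (380/484) = 2.36 x 10^-2 M
[F^-] = 7.0 × 10^-2 × (104/484) = 1.50 × 10^-2 M
BaF2(s) ⇌ Ba^2+ + 2 F^-, so Q = [Ba^2+][F^-]^2
Q = (2.36 × 10^-2)(1.50 × 10^-2)^2 = 5.3 x 10^-6
Q > Ksp, so BaF2 will precipitate.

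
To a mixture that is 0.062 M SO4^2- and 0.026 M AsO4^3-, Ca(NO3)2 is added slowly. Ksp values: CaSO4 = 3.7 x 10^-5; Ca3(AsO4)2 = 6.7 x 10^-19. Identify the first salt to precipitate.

Ca3(AsO4)2

Each salt begins to precipitate when Q = Ksp, i.e. when [Ca^2+] reaches its threshold.
For CaSO4: 3.7 x 10^-5 = 0.062 × [Ca^2+]  ⇒  [Ca^2+] = 6.0 x 10^-4 M.
For Ca3(AsO4)2: 6.7 x 10^-19 = (0.026)^2 × [Ca^2+]^3  ⇒  [Ca^2+] = 1.0 x 10^-5 M.
The salt with the lower threshold [Ca^2+] precipitates first: Ca3(AsO4)2.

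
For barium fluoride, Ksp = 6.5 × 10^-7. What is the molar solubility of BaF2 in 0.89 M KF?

BaF2(s) <=> Ba^2+(aq) + 2 F^-(aq)
Ksp = [Ba^2+][F^-]^2
Let s = moles of BaF2 that dissolve per litre. [Ba^2+] = s, [F^-] = 0.89 + 2s ≈ 0.89 (common-ion effect: F^- is already 0.89 M).
Ksp ≈ s × (0.89)^2
s = 8.2 x 10^-7 M
Check: 2s = 1.6 × 10^-6 ≪ 0.89, so the approximation is valid.

s = 8.2 x 10^-7 M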